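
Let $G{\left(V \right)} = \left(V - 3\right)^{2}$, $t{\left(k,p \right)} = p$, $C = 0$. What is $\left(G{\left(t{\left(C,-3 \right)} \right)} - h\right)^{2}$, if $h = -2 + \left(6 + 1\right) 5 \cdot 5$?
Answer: $18769$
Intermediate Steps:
$G{\left(V \right)} = \left(-3 + V\right)^{2}$
$h = 173$ ($h = -2 + 7 \cdot 5 \cdot 5 = -2 + 35 \cdot 5 = -2 + 175 = 173$)
$\left(G{\left(t{\left(C,-3 \right)} \right)} - h\right)^{2} = \left(\left(-3 - 3\right)^{2} - 173\right)^{2} = \left(\left(-6\right)^{2} - 173\right)^{2} = \left(36 - 173\right)^{2} = \left(-137\right)^{2} = 18769$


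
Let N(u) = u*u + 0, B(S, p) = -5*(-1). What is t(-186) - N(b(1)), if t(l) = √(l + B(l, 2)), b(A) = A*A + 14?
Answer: -225 + I*√181 ≈ -225.0 + 13.454*I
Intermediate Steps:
B(S, p) = 5
b(A) = 14 + A² (b(A) = A² + 14 = 14 + A²)
N(u) = u² (N(u) = u² + 0 = u²)
t(l) = √(5 + l) (t(l) = √(l + 5) = √(5 + l))
t(-186) - N(b(1)) = √(5 - 186) - (14 + 1²)² = √(-181) - (14 + 1)² = I*√181 - 1*15² = I*√181 - 1*225 = I*√181 - 225 = -225 + I*√181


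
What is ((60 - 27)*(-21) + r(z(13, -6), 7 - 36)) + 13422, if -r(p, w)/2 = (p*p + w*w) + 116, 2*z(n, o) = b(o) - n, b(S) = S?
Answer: 21269/2 ≈ 10635.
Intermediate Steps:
z(n, o) = o/2 - n/2 (z(n, o) = (o - n)/2 = o/2 - n/2)
r(p, w) = -232 - 2*p² - 2*w² (r(p, w) = -2*((p*p + w*w) + 116) = -2*((p² + w²) + 116) = -2*(116 + p² + w²) = -232 - 2*p² - 2*w²)
((60 - 27)*(-21) + r(z(13, -6), 7 - 36)) + 13422 = ((60 - 27)*(-21) + (-232 - 2*((½)*(-6) - ½*13)² - 2*(7 - 36)²)) + 13422 = (33*(-21) + (-232 - 2*(-3 - 13/2)² - 2*(-29)²)) + 13422 = (-693 + (-232 - 2*(-19/2)² - 2*841)) + 13422 = (-693 + (-232 - 2*361/4 - 1682)) + 13422 = (-693 + (-232 - 361/2 - 1682)) + 13422 = (-693 - 4189/2) + 13422 = -5575/2 + 13422 = 21269/2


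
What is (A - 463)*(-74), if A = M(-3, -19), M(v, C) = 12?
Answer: 33374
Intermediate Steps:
A = 12
(A - 463)*(-74) = (12 - 463)*(-74) = -451*(-74) = 33374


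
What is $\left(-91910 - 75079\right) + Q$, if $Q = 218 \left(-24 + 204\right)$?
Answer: $-127749$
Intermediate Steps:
$Q = 39240$ ($Q = 218 \cdot 180 = 39240$)
$\left(-91910 - 75079\right) + Q = \left(-91910 - 75079\right) + 39240 = -166989 + 39240 = -127749$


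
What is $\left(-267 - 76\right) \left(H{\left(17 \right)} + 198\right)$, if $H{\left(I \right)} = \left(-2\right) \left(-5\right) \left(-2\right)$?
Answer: $-61054$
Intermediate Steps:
$H{\left(I \right)} = -20$ ($H{\left(I \right)} = 10 \left(-2\right) = -20$)
$\left(-267 - 76\right) \left(H{\left(17 \right)} + 198\right) = \left(-267 - 76\right) \left(-20 + 198\right) = \left(-343\right) 178 = -61054$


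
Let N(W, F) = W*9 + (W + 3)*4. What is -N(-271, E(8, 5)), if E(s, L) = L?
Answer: 3511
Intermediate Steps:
N(W, F) = 12 + 13*W (N(W, F) = 9*W + (3 + W)*4 = 9*W + (12 + 4*W) = 12 + 13*W)
-N(-271, E(8, 5)) = -(12 + 13*(-271)) = -(12 - 3523) = -1*(-3511) = 3511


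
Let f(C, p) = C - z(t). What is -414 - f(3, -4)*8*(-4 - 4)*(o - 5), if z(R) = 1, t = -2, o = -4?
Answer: -1566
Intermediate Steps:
f(C, p) = -1 + C (f(C, p) = C - 1*1 = C - 1 = -1 + C)
-414 - f(3, -4)*8*(-4 - 4)*(o - 5) = -414 - (-1 + 3)*8*(-4 - 4)*(-4 - 5) = -414 - 2*8*(-8*(-9)) = -414 - 16*72 = -414 - 1*1152 = -414 - 1152 = -1566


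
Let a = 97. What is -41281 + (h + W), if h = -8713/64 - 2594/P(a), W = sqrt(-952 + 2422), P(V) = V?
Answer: -257283625/6208 + 7*sqrt(30) ≈ -41406.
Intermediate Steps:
W = 7*sqrt(30) (W = sqrt(1470) = 7*sqrt(30) ≈ 38.341)
h = -1011177/6208 (h = -8713/64 - 2594/97 = -1011177/6208 ≈ -162.88)
-41281 + (h + W) = -41281 + (-1011177/6208 + 7*sqrt(30)) = -257283625/6208 + 7*sqrt(30)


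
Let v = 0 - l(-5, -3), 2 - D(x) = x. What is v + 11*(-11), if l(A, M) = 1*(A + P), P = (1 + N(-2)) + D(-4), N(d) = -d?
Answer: -125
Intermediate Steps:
D(x) = 2 - x
P = 9 (P = (1 - 1*(-2)) + (2 - 1*(-4)) = (1 + 2) + (2 + 4) = 3 + 6 = 9)
l(A, M) = 9 + A (l(A, M) = 1*(A + 9) = 1*(9 + A) = 9 + A)
v = -4 (v = 0 - (9 - 5) = 0 - 1*4 = 0 - 4 = -4)
v + 11*(-11) = -4 + 11*(-11) = -4 - 121 = -125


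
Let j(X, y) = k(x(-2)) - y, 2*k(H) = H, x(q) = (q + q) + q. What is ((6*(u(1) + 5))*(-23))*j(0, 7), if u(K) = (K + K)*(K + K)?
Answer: 12420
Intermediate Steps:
x(q) = 3*q (x(q) = 2*q + q = 3*q)
k(H) = H/2
u(K) = 4*K² (u(K) = (2*K)*(2*K) = 4*K²)
j(X, y) = -3 - y (j(X, y) = (3*(-2))/2 - y = (½)*(-6) - y = -3 - y)
((6*(u(1) + 5))*(-23))*j(0, 7) = ((6*(4*1² + 5))*(-23))*(-3 - 1*7) = ((6*(4*1 + 5))*(-23))*(-3 - 7) = ((6*(4 + 5))*(-23))*(-10) = ((6*9)*(-23))*(-10) = (54*(-23))*(-10) = -1242*(-10) = 12420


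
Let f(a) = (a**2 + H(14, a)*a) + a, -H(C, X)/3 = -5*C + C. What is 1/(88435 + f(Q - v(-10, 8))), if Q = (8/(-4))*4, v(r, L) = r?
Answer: 1/88777 ≈ 1.1264e-5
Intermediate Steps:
H(C, X) = 12*C (H(C, X) = -3*(-5*C + C) = -(-12)*C = 12*C)
Q = -8 (Q = (8*(-1/4))*4 = -2*4 = -8)
f(a) = a**2 + 169*a (f(a) = (a**2 + (12*14)*a) + a = (a**2 + 168*a) + a = a**2 + 169*a)
1/(88435 + f(Q - v(-10, 8))) = 1/(88435 + (-8 - 1*(-10))*(169 + (-8 - 1*(-10)))) = 1/(88435 + (-8 + 10)*(169 + (-8 + 10))) = 1/(88435 + 2*(169 + 2)) = 1/(88435 + 2*171) = 1/(88435 + 342) = 1/88777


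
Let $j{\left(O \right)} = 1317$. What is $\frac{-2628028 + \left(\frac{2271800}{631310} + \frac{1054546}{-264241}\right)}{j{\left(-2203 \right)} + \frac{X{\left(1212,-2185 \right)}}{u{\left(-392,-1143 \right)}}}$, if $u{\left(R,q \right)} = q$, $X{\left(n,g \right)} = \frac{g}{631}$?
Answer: $- \frac{15809514008651748069111}{7922737024402110133} \approx -1995.5$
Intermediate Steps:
$X{\left(n,g \right)} = \frac{g}{631}$ ($X{\left(n,g \right)} = g \frac{1}{631} = \frac{g}{631}$)
$\frac{-2628028 + \left(\frac{2271800}{631310} + \frac{1054546}{-264241}\right)}{j{\left(-2203 \right)} + \frac{X{\left(1212,-2185 \right)}}{u{\left(-392,-1143 \right)}}} = \frac{-2628028 + \left(\frac{2271800}{631310} + \frac{1054546}{-264241}\right)}{1317 + \frac{\frac{1}{631} \left(-2185\right)}{-1143}} = \frac{-2628028 + \left(2271800 \cdot \frac{1}{631310} + 1054546 \left(- \frac{1}{264241}\right)\right)}{1317 - - \frac{2185}{721233}} = \frac{-2628028 + \left(\frac{227180}{63131} - \frac{1054546}{264241}\right)}{1317 + \frac{2185}{721233}} = \frac{-2628028 - \frac{6544273146}{16681798571}}{\frac{949866046}{721233}} = \left(- \frac{43840240279221134}{16681798571}\right) \frac{721233}{949866046} = - \frac{15809514008651748069111}{7922737024402110133}$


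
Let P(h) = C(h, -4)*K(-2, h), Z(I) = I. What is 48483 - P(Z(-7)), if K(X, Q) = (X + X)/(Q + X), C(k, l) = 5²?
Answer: 436247/9 ≈ 48472.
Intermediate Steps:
C(k, l) = 25
K(X, Q) = 2*X/(Q + X) (K(X, Q) = (2*X)/(Q + X) = 2*X/(Q + X))
P(h) = -100/(-2 + h) (P(h) = 25*(2*(-2)/(h - 2)) = 25*(2*(-2)/(-2 + h)) = 25*(-4/(-2 + h)) = -100/(-2 + h))
48483 - P(Z(-7)) = 48483 - (-100)/(-2 - 7) = 48483 - (-100)/(-9) = 48483 - (-100)*(-1)/9 = 48483 - 1*100/9 = 48483 - 100/9 = 436247/9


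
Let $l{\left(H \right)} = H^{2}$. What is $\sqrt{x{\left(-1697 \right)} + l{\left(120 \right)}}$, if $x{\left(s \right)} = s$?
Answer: $\sqrt{12703} \approx 112.71$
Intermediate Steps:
$\sqrt{x{\left(-1697 \right)} + l{\left(120 \right)}} = \sqrt{-1697 + 120^{2}} = \sqrt{-1697 + 14400} = \sqrt{12703}$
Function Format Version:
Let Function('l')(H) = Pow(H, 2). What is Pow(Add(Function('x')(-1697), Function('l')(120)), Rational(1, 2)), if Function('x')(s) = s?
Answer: Pow(12703, Rational(1, 2)) ≈ 112.71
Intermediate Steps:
Pow(Add(Function('x')(-1697), Function('l')(120)), Rational(1, 2)) = Pow(Add(-1697, Pow(120, 2)), Rational(1, 2)) = Pow(Add(-1697, 14400), Rational(1, 2)) = Pow(12703, Rational(1, 2))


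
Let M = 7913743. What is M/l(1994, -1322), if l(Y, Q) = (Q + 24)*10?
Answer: -7913743/12980 ≈ -609.69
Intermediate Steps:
l(Y, Q) = 240 + 10*Q (l(Y, Q) = (24 + Q)*10 = 240 + 10*Q)
M/l(1994, -1322) = 7913743/(240 + 10*(-1322)) = 7913743/(240 - 13220) = 7913743/(-12980) = 7913743*(-1/12980) = -7913743/12980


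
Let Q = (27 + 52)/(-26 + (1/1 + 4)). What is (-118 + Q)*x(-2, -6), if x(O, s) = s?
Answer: 5114/7 ≈ 730.57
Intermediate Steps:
Q = -79/21 (Q = 79/(-26 + (1 + 4)) = 79/(-26 + 5) = 79/(-21) = 79*(-1/21) = -79/21 ≈ -3.7619)
(-118 + Q)*x(-2, -6) = (-118 - 79/21)*(-6) = -2557/21*(-6) = 5114/7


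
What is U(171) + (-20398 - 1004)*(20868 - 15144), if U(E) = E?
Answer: -122504877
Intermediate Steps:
U(171) + (-20398 - 1004)*(20868 - 15144) = 171 + (-20398 - 1004)*(20868 - 15144) = 171 - 21402*5724 = 171 - 122505048 = -122504877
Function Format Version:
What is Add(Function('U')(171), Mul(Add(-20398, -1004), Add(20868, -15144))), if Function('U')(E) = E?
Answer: -122504877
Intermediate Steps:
Add(Function('U')(171), Mul(Add(-20398, -1004), Add(20868, -15144))) = Add(171, Mul(Add(-20398, -1004), Add(20868, -15144))) = Add(171, Mul(-21402, 5724)) = Add(171, -122505048) = -122504877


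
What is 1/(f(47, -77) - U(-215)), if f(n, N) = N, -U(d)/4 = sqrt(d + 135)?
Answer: -77/7209 - 16*I*sqrt(5)/7209 ≈ -0.010681 - 0.0049628*I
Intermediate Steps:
U(d) = -4*sqrt(135 + d) (U(d) = -4*sqrt(d + 135) = -4*sqrt(135 + d))
1/(f(47, -77) - U(-215)) = 1/(-77 - (-4)*sqrt(135 - 215)) = 1/(-77 - (-4)*sqrt(-80)) = 1/(-77 - (-4)*4*I*sqrt(5)) = 1/(-77 - (-16)*I*sqrt(5)) = 1/(-77 + 16*I*sqrt(5))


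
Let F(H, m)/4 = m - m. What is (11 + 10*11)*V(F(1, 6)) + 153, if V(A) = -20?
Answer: -2267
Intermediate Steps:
F(H, m) = 0 (F(H, m) = 4*(m - m) = 4*0 = 0)
(11 + 10*11)*V(F(1, 6)) + 153 = (11 + 10*11)*(-20) + 153 = (11 + 110)*(-20) + 153 = 121*(-20) + 153 = -2420 + 153 = -2267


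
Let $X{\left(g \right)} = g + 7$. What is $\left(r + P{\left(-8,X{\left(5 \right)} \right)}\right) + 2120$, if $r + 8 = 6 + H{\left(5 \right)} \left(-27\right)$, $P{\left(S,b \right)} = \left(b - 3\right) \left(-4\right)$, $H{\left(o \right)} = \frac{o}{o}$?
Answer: $2055$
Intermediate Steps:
$H{\left(o \right)} = 1$
$X{\left(g \right)} = 7 + g$
$P{\left(S,b \right)} = 12 - 4 b$ ($P{\left(S,b \right)} = \left(-3 + b\right) \left(-4\right) = 12 - 4 b$)
$r = -29$ ($r = -8 + \left(6 + 1 \left(-27\right)\right) = -8 + \left(6 - 27\right) = -8 - 21 = -29$)
$\left(r + P{\left(-8,X{\left(5 \right)} \right)}\right) + 2120 = \left(-29 + \left(12 - 4 \left(7 + 5\right)\right)\right) + 2120 = \left(-29 + \left(12 - 48\right)\right) + 2120 = \left(-29 - 36\right) + 2120 = -65 + 2120 = 2055$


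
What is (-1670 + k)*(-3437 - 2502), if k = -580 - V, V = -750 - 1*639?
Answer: 5113479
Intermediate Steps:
V = -1389 (V = -750 - 639 = -1389)
k = 809 (k = -580 - 1*(-1389) = -580 + 1389 = 809)
(-1670 + k)*(-3437 - 2502) = (-1670 + 809)*(-3437 - 2502) = -861*(-5939) = 5113479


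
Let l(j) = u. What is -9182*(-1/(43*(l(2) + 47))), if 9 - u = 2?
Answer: 4591/1161 ≈ 3.9543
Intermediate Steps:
u = 7 (u = 9 - 1*2 = 9 - 2 = 7)
l(j) = 7
-9182*(-1/(43*(l(2) + 47))) = -9182*(-1/(43*(7 + 47))) = -9182/((-43*54)) = -9182/(-2322) = -9182*(-1/2322) = 4591/1161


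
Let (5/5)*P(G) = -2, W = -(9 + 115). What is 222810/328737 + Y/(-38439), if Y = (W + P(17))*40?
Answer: 378571410/468011909 ≈ 0.80889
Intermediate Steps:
W = -124 (W = -1*124 = -124)
P(G) = -2
Y = -5040 (Y = (-124 - 2)*40 = -126*40 = -5040)
222810/328737 + Y/(-38439) = 222810/328737 - 5040/(-38439) = 222810*(1/328737) - 5040*(-1/38439) = 74270/109579 + 560/4271 = 378571410/468011909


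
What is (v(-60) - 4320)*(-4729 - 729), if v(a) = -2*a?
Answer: 22923600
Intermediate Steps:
(v(-60) - 4320)*(-4729 - 729) = (-2*(-60) - 4320)*(-4729 - 729) = (120 - 4320)*(-5458) = -4200*(-5458) = 22923600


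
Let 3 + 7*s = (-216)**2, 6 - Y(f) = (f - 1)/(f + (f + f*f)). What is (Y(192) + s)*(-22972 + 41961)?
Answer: 33027454202747/260736 ≈ 1.2667e+8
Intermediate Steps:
Y(f) = 6 - (-1 + f)/(f**2 + 2*f) (Y(f) = 6 - (f - 1)/(f + (f + f*f)) = 6 - (-1 + f)/(f + (f + f**2)) = 6 - (-1 + f)/(f**2 + 2*f))
s = 46653/7 (s = -3/7 + (1/7)*(-216)**2 = -3/7 + (1/7)*46656 = -3/7 + 46656/7 = 46653/7 ≈ 6664.7)
(Y(192) + s)*(-22972 + 41961) = ((1 + 6*192**2 + 11*192)/(192*(2 + 192)) + 46653/7)*(-22972 + 41961) = ((1/192)*(1 + 6*36864 + 2112)/194 + 46653/7)*18989 = ((1/192)*(1/194)*(1 + 221184 + 2112) + 46653/7)*18989 = ((1/192)*(1/194)*223297 + 46653/7)*18989 = (223297/37248 + 46653/7)*18989 = (1739294023/260736)*18989 = 33027454202747/260736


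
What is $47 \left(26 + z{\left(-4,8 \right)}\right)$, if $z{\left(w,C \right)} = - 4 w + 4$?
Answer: $2162$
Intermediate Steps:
$z{\left(w,C \right)} = 4 - 4 w$
$47 \left(26 + z{\left(-4,8 \right)}\right) = 47 \left(26 + \left(4 - -16\right)\right) = 47 \left(26 + \left(4 + 16\right)\right) = 47 \left(26 + 20\right) = 47 \cdot 46 = 2162$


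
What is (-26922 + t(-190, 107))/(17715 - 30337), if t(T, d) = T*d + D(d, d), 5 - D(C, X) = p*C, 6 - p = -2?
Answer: 48103/12622 ≈ 3.8110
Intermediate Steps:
p = 8 (p = 6 - 1*(-2) = 6 + 2 = 8)
D(C, X) = 5 - 8*C
t(T, d) = 5 - 8*d + T*d (t(T, d) = T*d + (5 - 8*d) = 5 - 8*d + T*d)
(-26922 + t(-190, 107))/(17715 - 30337) = (-26922 + (5 - 8*107 - 190*107))/(17715 - 30337) = (-26922 + (5 - 856 - 20330))/(-12622) = (-26922 - 21181)*(-1/12622) = -48103*(-1/12622) = 48103/12622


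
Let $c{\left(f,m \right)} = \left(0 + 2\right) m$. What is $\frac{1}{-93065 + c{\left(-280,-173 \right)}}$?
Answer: $- \frac{1}{93411} \approx -1.0705 \cdot 10^{-5}$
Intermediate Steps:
$c{\left(f,m \right)} = 2 m$
$\frac{1}{-93065 + c{\left(-280,-173 \right)}} = \frac{1}{-93065 + 2 \left(-173\right)} = \frac{1}{-93065 - 346} = \frac{1}{-93411} = - \frac{1}{93411}$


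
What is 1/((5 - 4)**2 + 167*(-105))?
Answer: -1/17534 ≈ -5.7032e-5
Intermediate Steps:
1/((5 - 4)**2 + 167*(-105)) = 1/(1**2 - 17535) = 1/(1 - 17535) = 1/(-17534) = -1/17534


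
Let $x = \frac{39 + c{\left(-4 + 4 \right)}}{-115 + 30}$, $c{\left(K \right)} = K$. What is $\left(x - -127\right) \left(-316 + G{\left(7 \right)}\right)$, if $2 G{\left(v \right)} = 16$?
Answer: $- \frac{3312848}{85} \approx -38975.0$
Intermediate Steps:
$G{\left(v \right)} = 8$ ($G{\left(v \right)} = \frac{1}{2} \cdot 16 = 8$)
$x = - \frac{39}{85}$ ($x = \frac{39 + \left(-4 + 4\right)}{-115 + 30} = \frac{39 + 0}{-85} = 39 \left(- \frac{1}{85}\right) = - \frac{39}{85} \approx -0.45882$)
$\left(x - -127\right) \left(-316 + G{\left(7 \right)}\right) = \left(- \frac{39}{85} - -127\right) \left(-316 + 8\right) = \left(- \frac{39}{85} + 127\right) \left(-308\right) = \frac{10756}{85} \left(-308\right) = - \frac{3312848}{85}$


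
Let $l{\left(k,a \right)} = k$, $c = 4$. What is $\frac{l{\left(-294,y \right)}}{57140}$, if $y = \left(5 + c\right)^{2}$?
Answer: $- \frac{147}{28570} \approx -0.0051453$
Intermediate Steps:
$y = 81$ ($y = \left(5 + 4\right)^{2} = 9^{2} = 81$)
$\frac{l{\left(-294,y \right)}}{57140} = - \frac{294}{57140} = \left(-294\right) \frac{1}{57140} = - \frac{147}{28570}$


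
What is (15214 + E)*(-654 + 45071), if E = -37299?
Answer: -980949445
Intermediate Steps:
(15214 + E)*(-654 + 45071) = (15214 - 37299)*(-654 + 45071) = -22085*44417 = -980949445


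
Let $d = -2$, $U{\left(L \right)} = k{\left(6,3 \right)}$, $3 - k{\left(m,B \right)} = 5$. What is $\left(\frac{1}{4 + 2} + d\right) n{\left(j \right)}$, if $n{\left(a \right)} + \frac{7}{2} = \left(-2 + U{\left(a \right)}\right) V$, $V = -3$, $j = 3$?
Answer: $- \frac{187}{12} \approx -15.583$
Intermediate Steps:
$k{\left(m,B \right)} = -2$ ($k{\left(m,B \right)} = 3 - 5 = -2$)
$U{\left(L \right)} = -2$
$n{\left(a \right)} = \frac{17}{2}$ ($n{\left(a \right)} = - \frac{7}{2} + \left(-2 - 2\right) \left(-3\right) = - \frac{7}{2} - -12 = - \frac{7}{2} + 12 = \frac{17}{2}$)
$\left(\frac{1}{4 + 2} + d\right) n{\left(j \right)} = \left(\frac{1}{4 + 2} - 2\right) \frac{17}{2} = \left(\frac{1}{6} - 2\right) \frac{17}{2} = \left(- \frac{11}{6}\right) \frac{17}{2} = - \frac{187}{12}$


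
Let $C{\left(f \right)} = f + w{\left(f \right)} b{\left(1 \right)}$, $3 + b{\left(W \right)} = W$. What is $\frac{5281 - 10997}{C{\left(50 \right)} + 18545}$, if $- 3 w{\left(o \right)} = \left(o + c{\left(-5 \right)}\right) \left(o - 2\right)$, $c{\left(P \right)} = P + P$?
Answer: $- \frac{5716}{19875} \approx -0.2876$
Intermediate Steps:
$c{\left(P \right)} = 2 P$
$b{\left(W \right)} = -3 + W$
$w{\left(o \right)} = - \frac{\left(-10 + o\right) \left(-2 + o\right)}{3}$ ($w{\left(o \right)} = - \frac{\left(o + 2 \left(-5\right)\right) \left(o - 2\right)}{3} = - \frac{\left(o - 10\right) \left(-2 + o\right)}{3} = - \frac{\left(-10 + o\right) \left(-2 + o\right)}{3}$)
$C{\left(f \right)} = \frac{40}{3} - 7 f + \frac{2 f^{2}}{3}$ ($C{\left(f \right)} = f + \left(- \frac{20}{3} + 4 f - \frac{f^{2}}{3}\right) \left(-3 + 1\right) = f + \left(- \frac{20}{3} + 4 f - \frac{f^{2}}{3}\right) \left(-2\right) = f + \left(\frac{40}{3} - 8 f + \frac{2 f^{2}}{3}\right) = \frac{40}{3} - 7 f + \frac{2 f^{2}}{3}$)
$\frac{5281 - 10997}{C{\left(50 \right)} + 18545} = \frac{5281 - 10997}{\left(\frac{40}{3} - 350 + \frac{2 \cdot 50^{2}}{3}\right) + 18545} = - \frac{5716}{\left(\frac{40}{3} - 350 + \frac{2}{3} \cdot 2500\right) + 18545} = - \frac{5716}{\left(\frac{40}{3} - 350 + \frac{5000}{3}\right) + 18545} = - \frac{5716}{1330 + 18545} = - \frac{5716}{19875}$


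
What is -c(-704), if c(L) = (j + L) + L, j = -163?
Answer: 1571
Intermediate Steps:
c(L) = -163 + 2*L (c(L) = (-163 + L) + L = -163 + 2*L)
-c(-704) = -(-163 + 2*(-704)) = -(-163 - 1408) = -1*(-1571) = 1571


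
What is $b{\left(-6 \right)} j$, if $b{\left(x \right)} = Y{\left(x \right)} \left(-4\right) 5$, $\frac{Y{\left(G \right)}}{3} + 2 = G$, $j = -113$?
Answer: $-54240$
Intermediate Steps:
$Y{\left(G \right)} = -6 + 3 G$
$b{\left(x \right)} = 120 - 60 x$ ($b{\left(x \right)} = \left(-6 + 3 x\right) \left(-4\right) 5 = \left(24 - 12 x\right) 5 = 120 - 60 x$)
$b{\left(-6 \right)} j = \left(120 - -360\right) \left(-113\right) = \left(120 + 360\right) \left(-113\right) = 480 \left(-113\right) = -54240$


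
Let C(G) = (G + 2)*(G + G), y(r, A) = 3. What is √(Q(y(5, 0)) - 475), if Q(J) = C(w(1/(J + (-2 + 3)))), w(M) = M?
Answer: I*√7582/4 ≈ 21.769*I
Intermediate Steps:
C(G) = 2*G*(2 + G) (C(G) = (2 + G)*(2*G) = 2*G*(2 + G))
Q(J) = 2*(2 + 1/(1 + J))/(1 + J) (Q(J) = 2*(2 + 1/(J + (-2 + 3)))/(J + (-2 + 3)) = 2*(2 + 1/(J + 1))/(J + 1) = 2*(2 + 1/(1 + J))/(1 + J))
√(Q(y(5, 0)) - 475) = √(2*(3 + 2*3)/(1 + 3)² - 475) = √(2*(3 + 6)/4² - 475) = √(2*(1/16)*9 - 475) = √(9/8 - 475) = √(-3791/8) = I*√7582/4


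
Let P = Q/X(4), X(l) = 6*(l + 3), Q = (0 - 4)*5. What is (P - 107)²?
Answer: 5094049/441 ≈ 11551.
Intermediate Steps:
Q = -20 (Q = -4*5 = -20)
X(l) = 18 + 6*l (X(l) = 6*(3 + l) = 18 + 6*l)
P = -10/21 (P = -20/(18 + 6*4) = -20/(18 + 24) = -20/42 = (1/42)*(-20) = -10/21 ≈ -0.47619)
(P - 107)² = (-10/21 - 107)² = (-2257/21)² = 5094049/441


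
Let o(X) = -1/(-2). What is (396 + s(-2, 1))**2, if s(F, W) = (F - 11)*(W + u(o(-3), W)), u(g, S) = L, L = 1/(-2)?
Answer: 606841/4 ≈ 1.5171e+5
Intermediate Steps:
L = -1/2 ≈ -0.50000
o(X) = 1/2 (o(X) = -1*(-1/2) = 1/2)
u(g, S) = -1/2
s(F, W) = (-11 + F)*(-1/2 + W) (s(F, W) = (F - 11)*(W - 1/2) = (-11 + F)*(-1/2 + W))
(396 + s(-2, 1))**2 = (396 + (11/2 - 11*1 - 1/2*(-2) - 2*1))**2 = (396 + (11/2 - 11 + 1 - 2))**2 = (396 - 13/2)**2 = (779/2)**2 = 606841/4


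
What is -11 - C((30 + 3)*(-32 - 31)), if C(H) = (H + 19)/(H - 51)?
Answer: -2549/213 ≈ -11.967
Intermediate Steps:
C(H) = (19 + H)/(-51 + H)
-11 - C((30 + 3)*(-32 - 31)) = -11 - (19 + (30 + 3)*(-32 - 31))/(-51 + (30 + 3)*(-32 - 31)) = -11 - (19 + 33*(-63))/(-51 + 33*(-63)) = -11 - (19 - 2079)/(-51 - 2079) = -11 - (-2060)/(-2130) = -11 - (-1)*(-2060)/2130 = -11 - 1*206/213 = -11 - 206/213 = -2549/213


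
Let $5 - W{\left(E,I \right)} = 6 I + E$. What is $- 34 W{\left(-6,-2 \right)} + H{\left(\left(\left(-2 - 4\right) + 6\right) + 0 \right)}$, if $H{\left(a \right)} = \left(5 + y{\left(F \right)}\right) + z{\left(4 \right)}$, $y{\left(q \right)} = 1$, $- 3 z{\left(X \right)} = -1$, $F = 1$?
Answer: $- \frac{2327}{3} \approx -775.67$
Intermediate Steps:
$z{\left(X \right)} = \frac{1}{3}$ ($z{\left(X \right)} = \left(- \frac{1}{3}\right) \left(-1\right) = \frac{1}{3}$)
$W{\left(E,I \right)} = 5 - E - 6 I$ ($W{\left(E,I \right)} = 5 - \left(6 I + E\right) = 5 - \left(E + 6 I\right) = 5 - E - 6 I$)
$H{\left(a \right)} = \frac{19}{3}$ ($H{\left(a \right)} = \left(5 + 1\right) + \frac{1}{3} = 6 + \frac{1}{3} = \frac{19}{3}$)
$- 34 W{\left(-6,-2 \right)} + H{\left(\left(\left(-2 - 4\right) + 6\right) + 0 \right)} = - 34 \left(5 - -6 - -12\right) + \frac{19}{3} = - 34 \left(5 + 6 + 12\right) + \frac{19}{3} = \left(-34\right) 23 + \frac{19}{3} = -782 + \frac{19}{3} = - \frac{2327}{3}$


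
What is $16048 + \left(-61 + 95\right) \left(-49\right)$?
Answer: $14382$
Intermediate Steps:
$16048 + \left(-61 + 95\right) \left(-49\right) = 16048 + 34 \left(-49\right) = 16048 - 1666 = 14382$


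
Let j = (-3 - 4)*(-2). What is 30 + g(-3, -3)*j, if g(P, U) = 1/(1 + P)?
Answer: 23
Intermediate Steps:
j = 14 (j = -7*(-2) = 14)
30 + g(-3, -3)*j = 30 + 14/(1 - 3) = 30 + 14/(-2) = 30 - 1/2*14 = 30 - 7 = 23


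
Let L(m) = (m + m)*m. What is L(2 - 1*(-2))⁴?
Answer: 1048576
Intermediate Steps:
L(m) = 2*m² (L(m) = (2*m)*m = 2*m²)
L(2 - 1*(-2))⁴ = (2*(2 - 1*(-2))²)⁴ = (2*(2 + 2)²)⁴ = (2*4²)⁴ = (2*16)⁴ = 32⁴ = 1048576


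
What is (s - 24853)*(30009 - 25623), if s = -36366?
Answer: -268506534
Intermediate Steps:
(s - 24853)*(30009 - 25623) = (-36366 - 24853)*(30009 - 25623) = -61219*4386 = -268506534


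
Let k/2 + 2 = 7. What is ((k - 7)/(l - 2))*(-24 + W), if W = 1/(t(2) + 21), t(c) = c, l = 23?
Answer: -551/161 ≈ -3.4224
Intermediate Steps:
k = 10 (k = -4 + 2*7 = -4 + 14 = 10)
W = 1/23 (W = 1/(2 + 21) = 1/23 ≈ 0.043478)
((k - 7)/(l - 2))*(-24 + W) = ((10 - 7)/(23 - 2))*(-24 + 1/23) = (3/21)*(-551/23) = (3*(1/21))*(-551/23) = (⅐)*(-551/23) = -551/161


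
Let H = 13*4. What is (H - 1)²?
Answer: 2601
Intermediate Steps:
H = 52
(H - 1)² = (52 - 1)² = 51² = 2601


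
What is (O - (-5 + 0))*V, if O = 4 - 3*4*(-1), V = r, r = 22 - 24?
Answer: -42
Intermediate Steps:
r = -2
V = -2
O = 16 (O = 4 - 12*(-1) = 4 + 12 = 16)
(O - (-5 + 0))*V = (16 - (-5 + 0))*(-2) = (16 - 1*(-5))*(-2) = (16 + 5)*(-2) = 21*(-2) = -42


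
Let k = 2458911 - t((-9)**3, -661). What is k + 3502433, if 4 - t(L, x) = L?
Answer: 5960611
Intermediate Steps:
t(L, x) = 4 - L
k = 2458178 (k = 2458911 - (4 - 1*(-9)**3) = 2458911 - (4 - 1*(-729)) = 2458911 - (4 + 729) = 2458911 - 1*733 = 2458911 - 733 = 2458178)
k + 3502433 = 2458178 + 3502433 = 5960611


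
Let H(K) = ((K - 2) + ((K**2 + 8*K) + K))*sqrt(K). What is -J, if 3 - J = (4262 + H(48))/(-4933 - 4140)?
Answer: -31481/9073 - 11128*sqrt(3)/9073 ≈ -5.5941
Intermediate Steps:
H(K) = sqrt(K)*(-2 + K**2 + 10*K) (H(K) = ((-2 + K) + (K**2 + 9*K))*sqrt(K) = (-2 + K**2 + 10*K)*sqrt(K) = sqrt(K)*(-2 + K**2 + 10*K))
J = 31481/9073 + 11128*sqrt(3)/9073 (J = 3 - (4262 + sqrt(48)*(-2 + 48**2 + 10*48))/(-4933 - 4140) = 3 - (4262 + (4*sqrt(3))*(-2 + 2304 + 480))/(-9073) = 3 - (4262 + (4*sqrt(3))*2782)*(-1)/9073 = 3 - (4262 + 11128*sqrt(3))*(-1)/9073 = 3 - (-4262/9073 - 11128*sqrt(3)/9073) = 3 + (4262/9073 + 11128*sqrt(3)/9073) = 31481/9073 + 11128*sqrt(3)/9073 ≈ 5.5941)
-J = -(31481/9073 + 11128*sqrt(3)/9073) = -31481/9073 - 11128*sqrt(3)/9073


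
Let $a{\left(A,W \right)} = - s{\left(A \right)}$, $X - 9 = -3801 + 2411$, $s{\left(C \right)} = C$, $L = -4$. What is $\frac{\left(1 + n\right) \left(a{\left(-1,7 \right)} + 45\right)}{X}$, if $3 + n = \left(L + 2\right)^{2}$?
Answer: $- \frac{92}{1381} \approx -0.066618$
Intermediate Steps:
$X = -1381$ ($X = 9 + \left(-3801 + 2411\right) = 9 - 1390 = -1381$)
$n = 1$ ($n = -3 + \left(-4 + 2\right)^{2} = -3 + \left(-2\right)^{2} = -3 + 4 = 1$)
$a{\left(A,W \right)} = - A$
$\frac{\left(1 + n\right) \left(a{\left(-1,7 \right)} + 45\right)}{X} = \frac{\left(1 + 1\right) \left(\left(-1\right) \left(-1\right) + 45\right)}{-1381} = 2 \left(1 + 45\right) \left(- \frac{1}{1381}\right) = 2 \cdot 46 \left(- \frac{1}{1381}\right) = 92 \left(- \frac{1}{1381}\right) = - \frac{92}{1381}$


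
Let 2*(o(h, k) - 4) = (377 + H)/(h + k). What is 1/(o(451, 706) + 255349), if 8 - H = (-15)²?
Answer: 1157/295443501 ≈ 3.9161e-6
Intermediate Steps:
H = -217 (H = 8 - 1*(-15)² = 8 - 1*225 = 8 - 225 = -217)
o(h, k) = 4 + 80/(h + k) (o(h, k) = 4 + ((377 - 217)/(h + k))/2 = 4 + (160/(h + k))/2 = 4 + 80/(h + k))
1/(o(451, 706) + 255349) = 1/(4*(20 + 451 + 706)/(451 + 706) + 255349) = 1/(4*1177/1157 + 255349) = 1/(4*(1/1157)*1177 + 255349) = 1/(4708/1157 + 255349) = 1/(295443501/1157) = 1157/295443501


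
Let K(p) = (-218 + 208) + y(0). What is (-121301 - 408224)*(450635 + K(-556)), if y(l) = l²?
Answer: -238617203125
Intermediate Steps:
K(p) = -10 (K(p) = (-218 + 208) + 0² = -10 + 0 = -10)
(-121301 - 408224)*(450635 + K(-556)) = (-121301 - 408224)*(450635 - 10) = -529525*450625 = -238617203125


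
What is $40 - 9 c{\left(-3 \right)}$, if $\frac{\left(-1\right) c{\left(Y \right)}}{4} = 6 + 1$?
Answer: $292$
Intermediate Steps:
$c{\left(Y \right)} = -28$ ($c{\left(Y \right)} = - 4 \left(6 + 1\right) = \left(-4\right) 7 = -28$)
$40 - 9 c{\left(-3 \right)} = 40 - -252 = 40 + 252 = 292$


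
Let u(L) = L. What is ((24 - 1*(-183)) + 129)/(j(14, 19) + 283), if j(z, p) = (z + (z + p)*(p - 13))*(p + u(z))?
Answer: 336/7279 ≈ 0.046160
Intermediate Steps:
j(z, p) = (p + z)*(z + (-13 + p)*(p + z)) (j(z, p) = (z + (z + p)*(p - 13))*(p + z) = (z + (p + z)*(-13 + p))*(p + z) = (z + (-13 + p)*(p + z))*(p + z) = (p + z)*(z + (-13 + p)*(p + z)))
((24 - 1*(-183)) + 129)/(j(14, 19) + 283) = ((24 - 1*(-183)) + 129)/((19³ - 13*19² - 12*14² + 19*14² - 25*19*14 + 2*14*19²) + 283) = ((24 + 183) + 129)/((6859 - 13*361 - 12*196 + 19*196 - 6650 + 2*14*361) + 283) = (207 + 129)/((6859 - 4693 - 2352 + 3724 - 6650 + 10108) + 283) = 336/(6996 + 283) = 336/7279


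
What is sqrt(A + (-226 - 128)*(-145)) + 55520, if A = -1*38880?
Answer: 55520 + 5*sqrt(498) ≈ 55632.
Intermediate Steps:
A = -38880
sqrt(A + (-226 - 128)*(-145)) + 55520 = sqrt(-38880 + (-226 - 128)*(-145)) + 55520 = sqrt(-38880 - 354*(-145)) + 55520 = sqrt(-38880 + 51330) + 55520 = sqrt(12450) + 55520 = 5*sqrt(498) + 55520 = 55520 + 5*sqrt(498)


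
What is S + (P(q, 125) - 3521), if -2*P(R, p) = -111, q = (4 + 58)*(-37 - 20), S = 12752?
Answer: 18573/2 ≈ 9286.5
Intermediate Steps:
q = -3534 (q = 62*(-57) = -3534)
P(R, p) = 111/2 (P(R, p) = -½*(-111) = 111/2)
S + (P(q, 125) - 3521) = 12752 + (111/2 - 3521) = 12752 - 6931/2 = 18573/2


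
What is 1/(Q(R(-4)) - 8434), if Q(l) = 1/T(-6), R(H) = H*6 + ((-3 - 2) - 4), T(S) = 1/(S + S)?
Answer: -1/8446 ≈ -0.00011840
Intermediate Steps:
T(S) = 1/(2*S)
R(H) = -9 + 6*H (R(H) = 6*H + (-5 - 4) = 6*H - 9 = -9 + 6*H)
Q(l) = -12 (Q(l) = 1/((½)/(-6)) = 1/((½)*(-⅙)) = 1/(-1/12) = -12)
1/(Q(R(-4)) - 8434) = 1/(-12 - 8434) = 1/(-8446) = -1/8446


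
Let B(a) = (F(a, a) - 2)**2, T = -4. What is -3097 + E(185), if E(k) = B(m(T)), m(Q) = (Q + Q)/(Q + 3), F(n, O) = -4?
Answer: -3061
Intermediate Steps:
m(Q) = 2*Q/(3 + Q) (m(Q) = (2*Q)/(3 + Q) = 2*Q/(3 + Q))
B(a) = 36 (B(a) = (-4 - 2)**2 = (-6)**2 = 36)
E(k) = 36
-3097 + E(185) = -3097 + 36 = -3061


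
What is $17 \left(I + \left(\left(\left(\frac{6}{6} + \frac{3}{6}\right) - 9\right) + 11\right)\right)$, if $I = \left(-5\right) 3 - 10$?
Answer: $- \frac{731}{2} \approx -365.5$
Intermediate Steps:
$I = -25$ ($I = -15 - 10 = -25$)
$17 \left(I + \left(\left(\left(\frac{6}{6} + \frac{3}{6}\right) - 9\right) + 11\right)\right) = 17 \left(-25 + \left(\left(\left(\frac{6}{6} + \frac{3}{6}\right) - 9\right) + 11\right)\right) = 17 \left(-25 + \left(\left(\left(6 \cdot \frac{1}{6} + 3 \cdot \frac{1}{6}\right) - 9\right) + 11\right)\right) = 17 \left(-25 + \left(\left(\left(1 + \frac{1}{2}\right) - 9\right) + 11\right)\right) = 17 \left(-25 + \left(\left(\frac{3}{2} - 9\right) + 11\right)\right) = 17 \left(-25 + \left(- \frac{15}{2} + 11\right)\right) = 17 \left(-25 + \frac{7}{2}\right) = 17 \left(- \frac{43}{2}\right) = - \frac{731}{2}$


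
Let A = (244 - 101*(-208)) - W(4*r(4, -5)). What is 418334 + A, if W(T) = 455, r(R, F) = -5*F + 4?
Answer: 439131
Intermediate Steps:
r(R, F) = 4 - 5*F
A = 20797 (A = (244 - 101*(-208)) - 1*455 = (244 + 21008) - 455 = 21252 - 455 = 20797)
418334 + A = 418334 + 20797 = 439131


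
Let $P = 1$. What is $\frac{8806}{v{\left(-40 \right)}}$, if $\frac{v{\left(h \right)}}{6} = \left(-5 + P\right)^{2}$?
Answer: $\frac{4403}{48} \approx 91.729$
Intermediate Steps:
$v{\left(h \right)} = 96$ ($v{\left(h \right)} = 6 \left(-5 + 1\right)^{2} = 6 \left(-4\right)^{2} = 6 \cdot 16 = 96$)
$\frac{8806}{v{\left(-40 \right)}} = \frac{8806}{96} = 8806 \cdot \frac{1}{96} = \frac{4403}{48}$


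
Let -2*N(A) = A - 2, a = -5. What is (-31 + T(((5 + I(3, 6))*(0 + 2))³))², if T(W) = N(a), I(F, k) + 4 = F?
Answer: 3025/4 ≈ 756.25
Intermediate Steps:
I(F, k) = -4 + F
N(A) = 1 - A/2 (N(A) = -(A - 2)/2 = -(-2 + A)/2 = 1 - A/2)
T(W) = 7/2 (T(W) = 1 - ½*(-5) = 1 + 5/2 = 7/2)
(-31 + T(((5 + I(3, 6))*(0 + 2))³))² = (-31 + 7/2)² = (-55/2)² = 3025/4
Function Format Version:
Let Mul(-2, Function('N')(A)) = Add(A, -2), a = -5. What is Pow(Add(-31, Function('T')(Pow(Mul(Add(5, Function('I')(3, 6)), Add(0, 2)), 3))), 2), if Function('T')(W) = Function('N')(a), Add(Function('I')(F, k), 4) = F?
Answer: Rational(3025, 4) ≈ 756.25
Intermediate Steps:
Function('I')(F, k) = Add(-4, F)
Function('N')(A) = Add(1, Mul(Rational(-1, 2), A)) (Function('N')(A) = Mul(Rational(-1, 2), Add(A, -2)) = Mul(Rational(-1, 2), Add(-2, A)) = Add(1, Mul(Rational(-1, 2), A)))
Function('T')(W) = Rational(7, 2) (Function('T')(W) = Add(1, Mul(Rational(-1, 2), -5)) = Add(1, Rational(5, 2)) = Rational(7, 2))
Pow(Add(-31, Function('T')(Pow(Mul(Add(5, Function('I')(3, 6)), Add(0, 2)), 3))), 2) = Pow(Add(-31, Rational(7, 2)), 2) = Pow(Rational(-55, 2), 2) = Rational(3025, 4)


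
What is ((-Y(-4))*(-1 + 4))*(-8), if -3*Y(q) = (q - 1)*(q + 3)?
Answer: -40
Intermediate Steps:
Y(q) = -(-1 + q)*(3 + q)/3 (Y(q) = -(q - 1)*(q + 3)/3 = -(-1 + q)*(3 + q)/3)
((-Y(-4))*(-1 + 4))*(-8) = ((-(1 - ⅔*(-4) - ⅓*(-4)²))*(-1 + 4))*(-8) = (-(1 + 8/3 - ⅓*16)*3)*(-8) = (-(1 + 8/3 - 16/3)*3)*(-8) = (-1*(-5/3)*3)*(-8) = ((5/3)*3)*(-8) = 5*(-8) = -40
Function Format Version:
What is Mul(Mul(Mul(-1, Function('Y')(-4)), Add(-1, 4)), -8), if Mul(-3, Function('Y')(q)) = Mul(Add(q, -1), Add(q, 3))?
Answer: -40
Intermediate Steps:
Function('Y')(q) = Mul(Rational(-1, 3), Add(-1, q), Add(3, q)) (Function('Y')(q) = Mul(Rational(-1, 3), Mul(Add(q, -1), Add(q, 3))) = Mul(Rational(-1, 3), Mul(Add(-1, q), Add(3, q))) = Mul(Rational(-1, 3), Add(-1, q), Add(3, q)))
Mul(Mul(Mul(-1, Function('Y')(-4)), Add(-1, 4)), -8) = Mul(Mul(Mul(-1, Add(1, Mul(Rational(-2, 3), -4), Mul(Rational(-1, 3), Pow(-4, 2)))), Add(-1, 4)), -8) = Mul(Mul(Mul(-1, Add(1, Rational(8, 3), Mul(Rational(-1, 3), 16))), 3), -8) = Mul(Mul(Mul(-1, Add(1, Rational(8, 3), Rational(-16, 3))), 3), -8) = Mul(Mul(Mul(-1, Rational(-5, 3)), 3), -8) = Mul(Mul(Rational(5, 3), 3), -8) = Mul(5, -8) = -40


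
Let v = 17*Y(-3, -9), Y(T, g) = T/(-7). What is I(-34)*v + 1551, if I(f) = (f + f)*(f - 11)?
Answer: 166917/7 ≈ 23845.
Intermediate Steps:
Y(T, g) = -T/7 (Y(T, g) = T*(-1/7) = -T/7)
v = 51/7 (v = 17*(-1/7*(-3)) = 17*(3/7) = 51/7 ≈ 7.2857)
I(f) = 2*f*(-11 + f) (I(f) = (2*f)*(-11 + f) = 2*f*(-11 + f))
I(-34)*v + 1551 = (2*(-34)*(-11 - 34))*(51/7) + 1551 = (2*(-34)*(-45))*(51/7) + 1551 = 3060*(51/7) + 1551 = 156060/7 + 1551 = 166917/7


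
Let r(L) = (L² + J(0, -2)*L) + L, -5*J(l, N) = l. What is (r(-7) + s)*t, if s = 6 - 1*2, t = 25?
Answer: 1150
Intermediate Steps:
J(l, N) = -l/5
s = 4 (s = 6 - 2 = 4)
r(L) = L + L² (r(L) = (L² + (-⅕*0)*L) + L = (L² + 0*L) + L = (L² + 0) + L = L² + L = L + L²)
(r(-7) + s)*t = (-7*(1 - 7) + 4)*25 = (-7*(-6) + 4)*25 = (42 + 4)*25 = 46*25 = 1150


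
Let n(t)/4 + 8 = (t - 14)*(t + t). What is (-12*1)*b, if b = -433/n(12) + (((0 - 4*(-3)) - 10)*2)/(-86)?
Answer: -54513/2408 ≈ -22.638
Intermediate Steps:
n(t) = -32 + 8*t*(-14 + t) (n(t) = -32 + 4*((t - 14)*(t + t)) = -32 + 4*((-14 + t)*(2*t)) = -32 + 4*(2*t*(-14 + t)) = -32 + 8*t*(-14 + t))
b = 18171/9632 (b = -433/(-32 - 112*12 + 8*12²) + (((0 - 4*(-3)) - 10)*2)/(-86) = -433/(-32 - 1344 + 8*144) + (((0 + 12) - 10)*2)*(-1/86) = -433/(-32 - 1344 + 1152) + ((12 - 10)*2)*(-1/86) = -433/(-224) + (2*2)*(-1/86) = -433*(-1/224) + 4*(-1/86) = 433/224 - 2/43 = 18171/9632 ≈ 1.8865)
(-12*1)*b = -12*1*(18171/9632) = -12*18171/9632 = -54513/2408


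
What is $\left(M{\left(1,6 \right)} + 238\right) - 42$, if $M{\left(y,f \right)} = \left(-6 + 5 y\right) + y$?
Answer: $196$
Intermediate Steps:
$M{\left(y,f \right)} = -6 + 6 y$
$\left(M{\left(1,6 \right)} + 238\right) - 42 = \left(\left(-6 + 6 \cdot 1\right) + 238\right) - 42 = \left(\left(-6 + 6\right) + 238\right) - 42 = \left(0 + 238\right) - 42 = 238 - 42 = 196$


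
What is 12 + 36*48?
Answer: 1740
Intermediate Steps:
12 + 36*48 = 12 + 1728 = 1740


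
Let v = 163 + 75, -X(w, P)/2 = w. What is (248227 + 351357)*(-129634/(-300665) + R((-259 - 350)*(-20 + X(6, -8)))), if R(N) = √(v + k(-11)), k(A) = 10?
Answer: 77726472256/300665 + 1199168*√62 ≈ 9.7008e+6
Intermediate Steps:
X(w, P) = -2*w
v = 238
R(N) = 2*√62 (R(N) = √(238 + 10) = √248 = 2*√62)
(248227 + 351357)*(-129634/(-300665) + R((-259 - 350)*(-20 + X(6, -8)))) = (248227 + 351357)*(-129634/(-300665) + 2*√62) = 599584*(-129634*(-1/300665) + 2*√62) = 599584*(129634/300665 + 2*√62) = 77726472256/300665 + 1199168*√62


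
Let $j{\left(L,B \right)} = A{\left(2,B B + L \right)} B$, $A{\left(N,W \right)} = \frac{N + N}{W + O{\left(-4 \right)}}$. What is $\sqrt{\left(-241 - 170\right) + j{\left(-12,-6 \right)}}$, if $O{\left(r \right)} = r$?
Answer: $\frac{3 i \sqrt{1145}}{5} \approx 20.303 i$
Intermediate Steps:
$A{\left(N,W \right)} = \frac{2 N}{-4 + W}$ ($A{\left(N,W \right)} = \frac{N + N}{W - 4} = \frac{2 N}{-4 + W}$)
$j{\left(L,B \right)} = \frac{4 B}{-4 + L + B^{2}}$ ($j{\left(L,B \right)} = 2 \cdot 2 \frac{1}{-4 + \left(B B + L\right)} B = 2 \cdot 2 \frac{1}{-4 + \left(B^{2} + L\right)} B = 2 \cdot 2 \frac{1}{-4 + \left(L + B^{2}\right)} B = 2 \cdot 2 \frac{1}{-4 + L + B^{2}} B = \frac{4}{-4 + L + B^{2}} B = \frac{4 B}{-4 + L + B^{2}}$)
$\sqrt{\left(-241 - 170\right) + j{\left(-12,-6 \right)}} = \sqrt{\left(-241 - 170\right) + 4 \left(-6\right) \frac{1}{-4 - 12 + \left(-6\right)^{2}}} = \sqrt{-411 + 4 \left(-6\right) \frac{1}{-4 - 12 + 36}} = \sqrt{-411 + 4 \left(-6\right) \frac{1}{20}} = \sqrt{-411 - \frac{6}{5}} = \sqrt{- \frac{2061}{5}} = \frac{3 i \sqrt{1145}}{5}$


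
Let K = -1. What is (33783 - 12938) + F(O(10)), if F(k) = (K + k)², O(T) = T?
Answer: 20926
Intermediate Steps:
F(k) = (-1 + k)²
(33783 - 12938) + F(O(10)) = (33783 - 12938) + (-1 + 10)² = 20845 + 9² = 20845 + 81 = 20926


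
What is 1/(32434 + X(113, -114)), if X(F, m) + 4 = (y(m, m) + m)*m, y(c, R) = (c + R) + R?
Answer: 1/84414 ≈ 1.1846e-5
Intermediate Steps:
y(c, R) = c + 2*R (y(c, R) = (R + c) + R = c + 2*R)
X(F, m) = -4 + 4*m**2 (X(F, m) = -4 + ((m + 2*m) + m)*m = -4 + (3*m + m)*m = -4 + (4*m)*m = -4 + 4*m**2)
1/(32434 + X(113, -114)) = 1/(32434 + (-4 + 4*(-114)**2)) = 1/(32434 + (-4 + 4*12996)) = 1/(32434 + (-4 + 51984)) = 1/(32434 + 51980) = 1/84414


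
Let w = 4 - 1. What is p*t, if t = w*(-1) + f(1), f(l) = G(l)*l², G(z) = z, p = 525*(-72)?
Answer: 75600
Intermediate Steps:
p = -37800
f(l) = l³ (f(l) = l*l² = l³)
w = 3
t = -2 (t = 3*(-1) + 1³ = -3 + 1 = -2)
p*t = -37800*(-2) = 75600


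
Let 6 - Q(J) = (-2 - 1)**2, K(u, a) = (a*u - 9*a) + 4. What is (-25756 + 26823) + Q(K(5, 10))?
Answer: 1064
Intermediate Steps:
K(u, a) = 4 - 9*a + a*u (K(u, a) = (-9*a + a*u) + 4 = 4 - 9*a + a*u)
Q(J) = -3 (Q(J) = 6 - (-2 - 1)**2 = 6 - 1*(-3)**2 = 6 - 1*9 = 6 - 9 = -3)
(-25756 + 26823) + Q(K(5, 10)) = (-25756 + 26823) - 3 = 1067 - 3 = 1064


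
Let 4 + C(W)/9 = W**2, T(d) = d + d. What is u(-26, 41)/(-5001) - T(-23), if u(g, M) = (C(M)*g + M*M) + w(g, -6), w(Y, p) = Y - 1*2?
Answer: 206937/1667 ≈ 124.14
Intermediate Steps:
w(Y, p) = -2 + Y (w(Y, p) = Y - 2 = -2 + Y)
T(d) = 2*d
C(W) = -36 + 9*W**2
u(g, M) = -2 + g + M**2 + g*(-36 + 9*M**2) (u(g, M) = ((-36 + 9*M**2)*g + M*M) + (-2 + g) = (g*(-36 + 9*M**2) + M**2) + (-2 + g) = (M**2 + g*(-36 + 9*M**2)) + (-2 + g) = -2 + g + M**2 + g*(-36 + 9*M**2))
u(-26, 41)/(-5001) - T(-23) = (-2 - 26 + 41**2 + 9*(-26)*(-4 + 41**2))/(-5001) - 2*(-23) = (-2 - 26 + 1681 + 9*(-26)*(-4 + 1681))*(-1/5001) - 1*(-46) = (-2 - 26 + 1681 + 9*(-26)*1677)*(-1/5001) + 46 = (-2 - 26 + 1681 - 392418)*(-1/5001) + 46 = -390765*(-1/5001) + 46 = 130255/1667 + 46 = 206937/1667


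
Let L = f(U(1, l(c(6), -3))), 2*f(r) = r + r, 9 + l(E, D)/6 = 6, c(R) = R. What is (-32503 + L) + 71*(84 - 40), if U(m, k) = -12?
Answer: -29391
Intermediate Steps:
l(E, D) = -18 (l(E, D) = -54 + 6*6 = -54 + 36 = -18)
f(r) = r (f(r) = (r + r)/2 = (2*r)/2 = r)
L = -12
(-32503 + L) + 71*(84 - 40) = (-32503 - 12) + 71*(84 - 40) = -32515 + 71*44 = -32515 + 3124 = -29391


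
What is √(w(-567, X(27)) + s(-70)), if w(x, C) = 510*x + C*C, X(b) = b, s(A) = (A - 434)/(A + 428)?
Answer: 3*I*√1026887021/179 ≈ 537.07*I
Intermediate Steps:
s(A) = (-434 + A)/(428 + A)
w(x, C) = C² + 510*x (w(x, C) = 510*x + C² = C² + 510*x)
√(w(-567, X(27)) + s(-70)) = √((27² + 510*(-567)) + (-434 - 70)/(428 - 70)) = √((729 - 289170) - 504/358) = √(-288441 + (1/358)*(-504)) = √(-288441 - 252/179) = √(-51631191/179) = 3*I*√1026887021/179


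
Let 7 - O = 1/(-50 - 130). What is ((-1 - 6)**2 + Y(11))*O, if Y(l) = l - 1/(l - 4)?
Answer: 528359/1260 ≈ 419.33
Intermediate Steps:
O = 1261/180 (O = 7 - 1/(-50 - 130) = 7 - 1/(-180) = 7 - 1*(-1/180) = 7 + 1/180 = 1261/180 ≈ 7.0056)
Y(l) = l - 1/(-4 + l)
((-1 - 6)**2 + Y(11))*O = ((-1 - 6)**2 + (-1 + 11**2 - 4*11)/(-4 + 11))*(1261/180) = ((-7)**2 + (-1 + 121 - 44)/7)*(1261/180) = (49 + (1/7)*76)*(1261/180) = (49 + 76/7)*(1261/180) = (419/7)*(1261/180) = 528359/1260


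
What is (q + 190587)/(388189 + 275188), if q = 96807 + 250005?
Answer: 537399/663377 ≈ 0.81010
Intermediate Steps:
q = 346812
(q + 190587)/(388189 + 275188) = (346812 + 190587)/(388189 + 275188) = 537399/663377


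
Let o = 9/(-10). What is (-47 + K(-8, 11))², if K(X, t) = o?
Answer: 229441/100 ≈ 2294.4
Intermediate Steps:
o = -9/10 (o = 9*(-⅒) = -9/10 ≈ -0.90000)
K(X, t) = -9/10
(-47 + K(-8, 11))² = (-47 - 9/10)² = (-479/10)² = 229441/100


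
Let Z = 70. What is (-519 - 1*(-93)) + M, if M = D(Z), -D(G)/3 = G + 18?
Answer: -690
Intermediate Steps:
D(G) = -54 - 3*G (D(G) = -3*(G + 18) = -3*(18 + G) = -54 - 3*G)
M = -264 (M = -54 - 3*70 = -54 - 210 = -264)
(-519 - 1*(-93)) + M = (-519 - 1*(-93)) - 264 = (-519 + 93) - 264 = -426 - 264 = -690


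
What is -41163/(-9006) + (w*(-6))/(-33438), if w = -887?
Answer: 73804359/16730146 ≈ 4.4115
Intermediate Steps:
-41163/(-9006) + (w*(-6))/(-33438) = -41163/(-9006) - 887*(-6)/(-33438) = -41163*(-1/9006) + 5322*(-1/33438) = 13721/3002 - 887/5573 = 73804359/16730146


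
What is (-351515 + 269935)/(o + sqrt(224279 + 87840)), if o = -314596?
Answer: 25664741680/98970331097 + 81580*sqrt(312119)/98970331097 ≈ 0.25978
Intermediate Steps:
(-351515 + 269935)/(o + sqrt(224279 + 87840)) = (-351515 + 269935)/(-314596 + sqrt(224279 + 87840)) = -81580/(-314596 + sqrt(312119))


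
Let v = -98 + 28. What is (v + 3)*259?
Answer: -17353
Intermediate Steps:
v = -70
(v + 3)*259 = (-70 + 3)*259 = -67*259 = -17353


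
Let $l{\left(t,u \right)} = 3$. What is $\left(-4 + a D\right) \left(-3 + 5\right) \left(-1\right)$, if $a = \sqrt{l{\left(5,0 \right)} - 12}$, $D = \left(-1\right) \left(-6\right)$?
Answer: $8 - 36 i \approx 8.0 - 36.0 i$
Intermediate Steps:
$D = 6$
$a = 3 i$ ($a = \sqrt{3 - 12} = \sqrt{-9} = 3 i \approx 3.0 i$)
$\left(-4 + a D\right) \left(-3 + 5\right) \left(-1\right) = \left(-4 + 3 i 6\right) \left(-3 + 5\right) \left(-1\right) = \left(-4 + 18 i\right) 2 \left(-1\right) = \left(-4 + 18 i\right) \left(-2\right) = 8 - 36 i$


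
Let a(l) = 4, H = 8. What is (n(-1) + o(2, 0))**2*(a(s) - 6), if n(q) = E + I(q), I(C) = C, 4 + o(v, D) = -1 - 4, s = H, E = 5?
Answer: -50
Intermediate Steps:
s = 8
o(v, D) = -9 (o(v, D) = -4 + (-1 - 4) = -4 - 5 = -9)
n(q) = 5 + q
(n(-1) + o(2, 0))**2*(a(s) - 6) = ((5 - 1) - 9)**2*(4 - 6) = (4 - 9)**2*(-2) = (-5)**2*(-2) = 25*(-2) = -50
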